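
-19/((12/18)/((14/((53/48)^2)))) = -327.27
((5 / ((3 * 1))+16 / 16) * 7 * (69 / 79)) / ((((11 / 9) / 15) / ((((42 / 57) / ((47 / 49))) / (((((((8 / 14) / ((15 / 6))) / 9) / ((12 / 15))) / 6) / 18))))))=405796275360 / 776017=522921.89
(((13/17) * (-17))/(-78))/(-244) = -1/1464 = -0.00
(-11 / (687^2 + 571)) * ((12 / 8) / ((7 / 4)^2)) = -66 / 5788615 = -0.00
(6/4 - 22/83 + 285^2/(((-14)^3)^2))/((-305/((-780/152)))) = 30362245485/1448637549184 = 0.02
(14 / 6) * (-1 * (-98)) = 686 / 3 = 228.67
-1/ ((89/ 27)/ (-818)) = 22086/ 89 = 248.16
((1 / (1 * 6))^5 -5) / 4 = -1.25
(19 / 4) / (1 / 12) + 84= 141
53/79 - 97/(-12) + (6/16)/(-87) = 481105/54984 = 8.75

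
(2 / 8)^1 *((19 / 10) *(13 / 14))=247 / 560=0.44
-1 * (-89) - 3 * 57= -82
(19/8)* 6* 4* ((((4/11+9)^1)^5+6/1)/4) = 660841301793/644204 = 1025826.14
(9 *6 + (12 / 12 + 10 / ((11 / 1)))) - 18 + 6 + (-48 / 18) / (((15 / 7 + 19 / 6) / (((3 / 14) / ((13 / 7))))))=1398369 / 31889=43.85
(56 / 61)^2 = 0.84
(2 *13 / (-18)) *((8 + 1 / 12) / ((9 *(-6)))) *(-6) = -1261 / 972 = -1.30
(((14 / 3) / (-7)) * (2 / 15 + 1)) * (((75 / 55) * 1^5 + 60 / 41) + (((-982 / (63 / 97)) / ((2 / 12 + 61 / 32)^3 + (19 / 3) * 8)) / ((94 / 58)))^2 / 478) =-1226934819446229770128299694 / 486180759606374528987529315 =-2.52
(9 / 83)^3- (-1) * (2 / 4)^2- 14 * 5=-159525657 / 2287148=-69.75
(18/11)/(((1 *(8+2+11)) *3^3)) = 2/693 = 0.00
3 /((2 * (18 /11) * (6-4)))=0.46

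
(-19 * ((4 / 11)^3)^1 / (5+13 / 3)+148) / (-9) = -1378004 / 83853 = -16.43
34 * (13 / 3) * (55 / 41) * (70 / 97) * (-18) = -2567.31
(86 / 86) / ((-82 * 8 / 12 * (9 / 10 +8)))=-15 / 7298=-0.00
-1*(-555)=555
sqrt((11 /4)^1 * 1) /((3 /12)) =2 * sqrt(11) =6.63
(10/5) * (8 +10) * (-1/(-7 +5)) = 18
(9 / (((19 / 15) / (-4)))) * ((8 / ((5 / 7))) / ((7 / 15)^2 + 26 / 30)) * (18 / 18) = -340200 / 1159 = -293.53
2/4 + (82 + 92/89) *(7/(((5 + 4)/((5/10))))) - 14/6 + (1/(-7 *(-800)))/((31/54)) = 30.46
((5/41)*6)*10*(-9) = -2700/41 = -65.85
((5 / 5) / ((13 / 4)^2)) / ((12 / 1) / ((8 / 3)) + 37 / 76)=1216 / 64051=0.02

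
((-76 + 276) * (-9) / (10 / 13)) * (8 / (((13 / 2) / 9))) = -25920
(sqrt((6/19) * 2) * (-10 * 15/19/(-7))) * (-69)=-20700 * sqrt(57)/2527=-61.84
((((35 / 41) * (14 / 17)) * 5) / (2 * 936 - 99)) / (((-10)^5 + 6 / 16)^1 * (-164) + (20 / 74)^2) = 6708100 / 55490313556900953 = 0.00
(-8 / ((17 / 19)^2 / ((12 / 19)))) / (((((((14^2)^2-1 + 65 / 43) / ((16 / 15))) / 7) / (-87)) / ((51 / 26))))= 191060352 / 912680275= 0.21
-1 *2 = -2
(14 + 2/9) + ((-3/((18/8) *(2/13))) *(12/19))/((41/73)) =31384/7011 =4.48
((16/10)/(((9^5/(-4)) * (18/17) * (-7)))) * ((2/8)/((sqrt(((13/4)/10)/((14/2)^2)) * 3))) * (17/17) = 136 * sqrt(130)/103630995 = 0.00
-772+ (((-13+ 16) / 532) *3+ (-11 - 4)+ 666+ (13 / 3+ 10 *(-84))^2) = 3343066801 / 4788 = 698217.79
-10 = -10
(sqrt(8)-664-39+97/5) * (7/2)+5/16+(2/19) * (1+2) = -3635797/1520+7 * sqrt(2) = -2382.07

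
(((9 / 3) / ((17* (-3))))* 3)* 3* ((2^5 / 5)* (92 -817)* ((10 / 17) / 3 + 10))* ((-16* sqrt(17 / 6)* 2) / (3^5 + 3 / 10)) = -386048000* sqrt(102) / 703137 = -5545.00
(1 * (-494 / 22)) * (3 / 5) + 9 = -246 / 55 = -4.47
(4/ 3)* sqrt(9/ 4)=2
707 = 707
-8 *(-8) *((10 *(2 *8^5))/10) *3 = 12582912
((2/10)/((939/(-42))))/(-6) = 7/4695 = 0.00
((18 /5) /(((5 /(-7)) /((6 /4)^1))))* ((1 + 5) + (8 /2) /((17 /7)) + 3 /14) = -50517 /850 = -59.43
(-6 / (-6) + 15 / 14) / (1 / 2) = 29 / 7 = 4.14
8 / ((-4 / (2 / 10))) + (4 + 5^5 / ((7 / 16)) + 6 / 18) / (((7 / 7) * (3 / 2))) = 1500784 / 315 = 4764.39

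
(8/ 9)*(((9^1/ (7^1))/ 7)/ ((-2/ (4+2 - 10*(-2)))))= -104/ 49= -2.12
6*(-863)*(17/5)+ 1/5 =-17605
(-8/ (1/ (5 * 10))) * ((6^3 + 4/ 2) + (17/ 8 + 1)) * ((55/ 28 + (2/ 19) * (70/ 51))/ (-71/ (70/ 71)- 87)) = 12651666875/ 10785939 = 1172.98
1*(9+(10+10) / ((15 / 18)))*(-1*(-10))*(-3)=-990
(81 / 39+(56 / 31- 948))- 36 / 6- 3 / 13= -950.35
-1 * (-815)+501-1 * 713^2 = -507053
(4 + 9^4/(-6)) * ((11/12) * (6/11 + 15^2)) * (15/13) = -27030495/104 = -259908.61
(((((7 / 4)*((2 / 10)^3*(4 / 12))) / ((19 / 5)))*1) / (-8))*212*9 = -1113 / 3800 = -0.29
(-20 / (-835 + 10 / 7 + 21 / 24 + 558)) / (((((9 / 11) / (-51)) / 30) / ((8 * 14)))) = -234572800 / 15383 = -15248.83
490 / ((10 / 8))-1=391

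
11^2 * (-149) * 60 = -1081740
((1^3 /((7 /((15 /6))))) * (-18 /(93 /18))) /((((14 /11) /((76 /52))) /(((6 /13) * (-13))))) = 169290 /19747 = 8.57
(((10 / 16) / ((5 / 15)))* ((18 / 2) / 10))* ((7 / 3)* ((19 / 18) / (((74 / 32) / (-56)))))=-3724 / 37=-100.65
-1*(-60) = 60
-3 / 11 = -0.27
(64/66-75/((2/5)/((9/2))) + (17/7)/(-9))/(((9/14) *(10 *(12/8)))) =-467387/5346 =-87.43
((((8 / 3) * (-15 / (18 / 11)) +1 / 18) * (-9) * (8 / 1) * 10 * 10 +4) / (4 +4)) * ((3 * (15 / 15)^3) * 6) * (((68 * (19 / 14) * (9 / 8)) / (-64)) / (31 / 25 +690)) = -2610413325 / 2815232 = -927.25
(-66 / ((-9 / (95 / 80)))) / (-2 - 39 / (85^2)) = -1510025 / 347736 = -4.34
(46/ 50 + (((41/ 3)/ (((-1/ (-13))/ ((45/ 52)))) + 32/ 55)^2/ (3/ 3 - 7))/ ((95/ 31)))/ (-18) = 1879558501/ 26136000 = 71.91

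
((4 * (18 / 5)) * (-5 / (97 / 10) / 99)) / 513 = -80 / 547371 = -0.00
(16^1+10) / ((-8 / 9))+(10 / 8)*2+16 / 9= -899 / 36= -24.97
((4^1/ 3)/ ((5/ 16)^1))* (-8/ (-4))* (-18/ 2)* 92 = -35328/ 5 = -7065.60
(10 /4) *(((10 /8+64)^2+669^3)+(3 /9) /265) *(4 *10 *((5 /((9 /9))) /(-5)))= -19043275233455 /636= -29942256656.38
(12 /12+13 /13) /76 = 0.03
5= 5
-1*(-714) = 714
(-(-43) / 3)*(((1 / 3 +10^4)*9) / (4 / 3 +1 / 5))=841332.39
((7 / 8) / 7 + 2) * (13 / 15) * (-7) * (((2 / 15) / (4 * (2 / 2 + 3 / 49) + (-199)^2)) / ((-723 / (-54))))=-75803 / 23384916850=-0.00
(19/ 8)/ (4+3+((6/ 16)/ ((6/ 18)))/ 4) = 76/ 233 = 0.33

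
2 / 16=1 / 8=0.12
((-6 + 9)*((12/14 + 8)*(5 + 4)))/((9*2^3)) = 93/28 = 3.32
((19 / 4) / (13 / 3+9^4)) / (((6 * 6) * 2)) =19 / 1890816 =0.00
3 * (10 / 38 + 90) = 5145 / 19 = 270.79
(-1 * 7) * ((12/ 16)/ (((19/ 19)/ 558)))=-5859/ 2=-2929.50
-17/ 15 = -1.13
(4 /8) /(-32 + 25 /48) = -24 /1511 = -0.02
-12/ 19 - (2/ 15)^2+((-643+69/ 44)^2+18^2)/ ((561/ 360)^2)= 3067080564620276/ 18088589475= 169558.86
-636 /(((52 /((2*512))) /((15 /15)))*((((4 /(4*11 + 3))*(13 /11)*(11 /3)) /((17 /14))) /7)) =-48783744 /169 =-288661.21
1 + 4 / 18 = 11 / 9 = 1.22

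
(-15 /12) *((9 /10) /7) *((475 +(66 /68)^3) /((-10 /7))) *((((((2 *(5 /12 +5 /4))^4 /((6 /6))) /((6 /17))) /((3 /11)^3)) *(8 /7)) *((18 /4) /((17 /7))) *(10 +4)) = 21784703103625 /795906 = 27370949.71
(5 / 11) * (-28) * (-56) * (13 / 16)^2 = 41405 / 88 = 470.51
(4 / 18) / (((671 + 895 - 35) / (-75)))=-50 / 4593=-0.01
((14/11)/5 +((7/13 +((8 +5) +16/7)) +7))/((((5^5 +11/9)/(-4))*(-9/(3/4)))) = 346527/140820680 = 0.00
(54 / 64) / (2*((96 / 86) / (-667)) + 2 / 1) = 774387 / 1832512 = 0.42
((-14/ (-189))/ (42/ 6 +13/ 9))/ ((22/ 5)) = 5/ 2508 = 0.00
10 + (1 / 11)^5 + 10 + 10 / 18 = 29794444 / 1449459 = 20.56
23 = 23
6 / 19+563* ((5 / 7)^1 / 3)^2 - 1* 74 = -349975 / 8379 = -41.77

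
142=142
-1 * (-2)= 2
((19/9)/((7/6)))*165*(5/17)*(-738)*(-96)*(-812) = -5051879152.94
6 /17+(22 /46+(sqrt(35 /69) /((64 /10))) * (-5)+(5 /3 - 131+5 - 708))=-975352 /1173 - 25 * sqrt(2415) /2208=-832.06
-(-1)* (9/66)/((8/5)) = 15/176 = 0.09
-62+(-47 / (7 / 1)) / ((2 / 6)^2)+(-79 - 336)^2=1204718 / 7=172102.57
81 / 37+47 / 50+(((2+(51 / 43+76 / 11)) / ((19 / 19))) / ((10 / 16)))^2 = 109278927181 / 413898650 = 264.02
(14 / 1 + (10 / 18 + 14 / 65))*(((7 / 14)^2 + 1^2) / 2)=8641 / 936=9.23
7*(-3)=-21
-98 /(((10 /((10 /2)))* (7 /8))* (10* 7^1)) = -4 /5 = -0.80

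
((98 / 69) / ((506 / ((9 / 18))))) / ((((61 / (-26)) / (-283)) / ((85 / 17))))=901355 / 1064877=0.85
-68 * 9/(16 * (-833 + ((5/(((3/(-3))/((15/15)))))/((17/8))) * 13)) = 2601/58724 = 0.04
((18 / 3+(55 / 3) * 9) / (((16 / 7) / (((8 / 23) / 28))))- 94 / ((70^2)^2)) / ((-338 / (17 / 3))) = -2181149249 / 139990305000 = -0.02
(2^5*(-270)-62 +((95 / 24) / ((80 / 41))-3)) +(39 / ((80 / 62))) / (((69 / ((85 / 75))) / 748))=-613207769 / 73600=-8331.63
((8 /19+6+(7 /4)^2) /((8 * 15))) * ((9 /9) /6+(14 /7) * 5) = 58621 /72960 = 0.80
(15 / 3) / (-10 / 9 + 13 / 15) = -20.45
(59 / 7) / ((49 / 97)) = 5723 / 343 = 16.69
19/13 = 1.46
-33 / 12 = -11 / 4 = -2.75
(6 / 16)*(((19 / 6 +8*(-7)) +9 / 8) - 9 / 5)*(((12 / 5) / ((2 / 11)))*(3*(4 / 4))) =-635679 / 800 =-794.60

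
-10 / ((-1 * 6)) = 5 / 3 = 1.67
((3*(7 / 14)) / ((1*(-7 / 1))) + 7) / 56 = 95 / 784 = 0.12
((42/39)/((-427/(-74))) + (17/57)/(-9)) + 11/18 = 622097/813618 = 0.76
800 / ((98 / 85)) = 34000 / 49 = 693.88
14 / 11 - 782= -8588 / 11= -780.73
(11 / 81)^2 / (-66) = -11 / 39366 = -0.00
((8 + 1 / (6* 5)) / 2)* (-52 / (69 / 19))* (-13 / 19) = 40729 / 1035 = 39.35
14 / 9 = 1.56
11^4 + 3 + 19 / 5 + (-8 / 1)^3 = 70679 / 5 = 14135.80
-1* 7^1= -7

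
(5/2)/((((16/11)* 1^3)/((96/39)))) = 55/13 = 4.23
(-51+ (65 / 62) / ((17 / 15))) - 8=-61211 / 1054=-58.07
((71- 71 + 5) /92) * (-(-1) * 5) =25 /92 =0.27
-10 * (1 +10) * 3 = -330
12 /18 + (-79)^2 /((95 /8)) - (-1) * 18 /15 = 150316 /285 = 527.42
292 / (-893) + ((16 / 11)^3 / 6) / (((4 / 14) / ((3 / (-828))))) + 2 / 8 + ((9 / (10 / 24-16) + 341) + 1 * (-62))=4656748521077 / 16730494308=278.34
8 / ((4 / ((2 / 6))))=2 / 3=0.67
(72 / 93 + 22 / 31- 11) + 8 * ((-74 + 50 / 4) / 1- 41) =-25715 / 31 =-829.52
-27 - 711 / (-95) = -1854 / 95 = -19.52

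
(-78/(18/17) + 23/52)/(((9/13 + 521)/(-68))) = 194191/20346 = 9.54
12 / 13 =0.92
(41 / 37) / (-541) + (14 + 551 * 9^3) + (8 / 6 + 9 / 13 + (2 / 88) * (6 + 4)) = 6898949631781 / 17174586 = 401695.25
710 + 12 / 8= 1423 / 2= 711.50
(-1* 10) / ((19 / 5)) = -50 / 19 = -2.63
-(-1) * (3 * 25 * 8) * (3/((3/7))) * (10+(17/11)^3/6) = 59341100/1331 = 44583.85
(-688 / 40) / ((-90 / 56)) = 2408 / 225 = 10.70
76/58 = 38/29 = 1.31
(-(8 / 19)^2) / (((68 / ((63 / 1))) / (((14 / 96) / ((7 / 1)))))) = -21 / 6137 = -0.00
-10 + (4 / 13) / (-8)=-261 / 26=-10.04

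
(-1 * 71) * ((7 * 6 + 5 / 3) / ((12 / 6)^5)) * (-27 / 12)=27903 / 128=217.99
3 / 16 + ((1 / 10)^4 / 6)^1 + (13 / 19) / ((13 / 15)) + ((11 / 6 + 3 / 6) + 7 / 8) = 1590423 / 380000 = 4.19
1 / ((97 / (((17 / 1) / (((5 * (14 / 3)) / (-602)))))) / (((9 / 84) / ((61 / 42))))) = -19737 / 59170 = -0.33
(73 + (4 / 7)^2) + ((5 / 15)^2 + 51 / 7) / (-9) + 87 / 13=4086326 / 51597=79.20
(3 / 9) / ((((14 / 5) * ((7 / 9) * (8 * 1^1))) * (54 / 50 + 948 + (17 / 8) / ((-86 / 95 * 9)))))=145125 / 7196983241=0.00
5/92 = 0.05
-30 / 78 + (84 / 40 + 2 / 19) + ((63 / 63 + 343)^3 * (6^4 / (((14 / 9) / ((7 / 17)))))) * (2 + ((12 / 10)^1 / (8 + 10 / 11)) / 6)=58111682647840977 / 2057510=28243693905.66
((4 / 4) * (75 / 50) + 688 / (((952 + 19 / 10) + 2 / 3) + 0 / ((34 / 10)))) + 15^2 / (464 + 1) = 4802031 / 1775494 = 2.70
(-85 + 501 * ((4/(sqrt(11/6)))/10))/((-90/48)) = 136/3 - 2672 * sqrt(66)/275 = -33.60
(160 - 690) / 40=-53 / 4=-13.25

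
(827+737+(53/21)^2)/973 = 692533/429093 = 1.61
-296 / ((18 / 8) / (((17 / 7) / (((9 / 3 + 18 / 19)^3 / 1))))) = -138057952 / 26578125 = -5.19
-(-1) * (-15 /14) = -15 /14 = -1.07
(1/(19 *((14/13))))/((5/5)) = 13/266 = 0.05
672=672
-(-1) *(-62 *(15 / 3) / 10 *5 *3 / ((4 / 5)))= -2325 / 4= -581.25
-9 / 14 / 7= -9 / 98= -0.09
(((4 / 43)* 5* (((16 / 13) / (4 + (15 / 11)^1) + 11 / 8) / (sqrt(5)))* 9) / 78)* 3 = 88605* sqrt(5) / 1715012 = 0.12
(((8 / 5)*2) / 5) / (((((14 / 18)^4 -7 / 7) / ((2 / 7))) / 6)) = -19683 / 11375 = -1.73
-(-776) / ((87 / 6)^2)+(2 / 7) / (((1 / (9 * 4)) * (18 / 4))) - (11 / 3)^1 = 40795 / 17661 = 2.31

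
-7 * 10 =-70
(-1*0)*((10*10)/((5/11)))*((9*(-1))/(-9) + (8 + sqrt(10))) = 0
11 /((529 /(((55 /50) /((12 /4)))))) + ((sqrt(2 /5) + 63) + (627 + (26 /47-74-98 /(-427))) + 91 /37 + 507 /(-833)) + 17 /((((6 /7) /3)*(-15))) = sqrt(10) /5 + 86197867771427 /140233361709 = 615.31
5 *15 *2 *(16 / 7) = 2400 / 7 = 342.86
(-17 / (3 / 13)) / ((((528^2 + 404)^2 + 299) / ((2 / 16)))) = -17 / 143900196264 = -0.00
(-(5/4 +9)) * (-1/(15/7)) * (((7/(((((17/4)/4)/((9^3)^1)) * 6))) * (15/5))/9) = 108486/85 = 1276.31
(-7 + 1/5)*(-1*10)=68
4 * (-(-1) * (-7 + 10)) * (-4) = -48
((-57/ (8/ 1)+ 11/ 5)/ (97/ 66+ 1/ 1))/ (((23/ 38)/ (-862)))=2840.05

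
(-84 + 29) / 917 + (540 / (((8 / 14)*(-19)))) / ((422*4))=-2630525 / 29410024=-0.09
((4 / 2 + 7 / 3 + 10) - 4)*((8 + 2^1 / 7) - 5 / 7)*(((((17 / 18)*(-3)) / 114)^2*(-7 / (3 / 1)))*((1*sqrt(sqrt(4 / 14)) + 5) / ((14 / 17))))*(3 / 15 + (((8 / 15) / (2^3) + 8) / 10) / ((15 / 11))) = -14376337079 / 26527435200 - 14376337079*2^(1 / 4)*7^(3 / 4) / 928460232000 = -0.62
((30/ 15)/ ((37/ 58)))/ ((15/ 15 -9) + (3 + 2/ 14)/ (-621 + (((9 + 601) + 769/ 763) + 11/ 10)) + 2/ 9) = -35416134/ 91854535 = -0.39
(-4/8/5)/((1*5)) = -1/50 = -0.02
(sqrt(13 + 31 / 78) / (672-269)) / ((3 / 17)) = 17 * sqrt(81510) / 94302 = 0.05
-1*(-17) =17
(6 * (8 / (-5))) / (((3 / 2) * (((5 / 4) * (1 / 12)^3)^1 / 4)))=-884736 / 25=-35389.44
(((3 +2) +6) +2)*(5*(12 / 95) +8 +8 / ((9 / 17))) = 52780 / 171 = 308.65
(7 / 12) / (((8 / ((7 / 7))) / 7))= 49 / 96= 0.51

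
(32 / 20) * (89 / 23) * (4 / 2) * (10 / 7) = 2848 / 161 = 17.69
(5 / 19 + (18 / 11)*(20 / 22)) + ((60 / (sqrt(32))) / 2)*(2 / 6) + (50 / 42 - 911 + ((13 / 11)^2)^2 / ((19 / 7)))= -5300461982 / 5841759 + 5*sqrt(2) / 4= -905.57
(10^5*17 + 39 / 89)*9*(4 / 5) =12240003.16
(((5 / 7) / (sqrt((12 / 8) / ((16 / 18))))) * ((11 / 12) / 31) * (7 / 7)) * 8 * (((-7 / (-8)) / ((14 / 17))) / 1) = 935 * sqrt(3) / 11718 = 0.14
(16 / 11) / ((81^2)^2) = 16 / 473513931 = 0.00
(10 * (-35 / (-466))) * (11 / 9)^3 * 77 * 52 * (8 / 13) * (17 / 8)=1219595300 / 169857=7180.13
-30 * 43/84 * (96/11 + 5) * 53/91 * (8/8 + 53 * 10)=-913662495/14014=-65196.41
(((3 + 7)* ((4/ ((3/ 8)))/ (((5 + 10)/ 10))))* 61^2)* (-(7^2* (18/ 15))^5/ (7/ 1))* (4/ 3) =-22141369463980032/ 625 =-35426191142368.05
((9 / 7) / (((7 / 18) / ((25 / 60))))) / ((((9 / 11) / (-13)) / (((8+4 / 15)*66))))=-585156 / 49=-11941.96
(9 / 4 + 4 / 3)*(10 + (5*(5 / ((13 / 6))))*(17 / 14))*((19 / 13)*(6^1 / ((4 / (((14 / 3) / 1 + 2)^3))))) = 1785145000 / 31941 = 55888.83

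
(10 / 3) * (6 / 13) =20 / 13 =1.54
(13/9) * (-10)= -130/9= -14.44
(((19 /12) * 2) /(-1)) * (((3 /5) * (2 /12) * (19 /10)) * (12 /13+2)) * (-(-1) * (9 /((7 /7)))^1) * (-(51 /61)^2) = 53520777 /4837300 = 11.06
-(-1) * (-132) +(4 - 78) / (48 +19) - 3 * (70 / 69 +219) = -1222241 / 1541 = -793.15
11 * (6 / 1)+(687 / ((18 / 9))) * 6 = 2127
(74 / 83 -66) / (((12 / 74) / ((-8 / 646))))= 399896 / 80427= 4.97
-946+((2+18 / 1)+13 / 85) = -78697 / 85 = -925.85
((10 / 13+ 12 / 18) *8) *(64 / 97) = 7.58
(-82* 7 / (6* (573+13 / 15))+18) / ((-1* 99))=-153509 / 852192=-0.18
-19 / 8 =-2.38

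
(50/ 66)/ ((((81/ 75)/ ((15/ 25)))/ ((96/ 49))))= 4000/ 4851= 0.82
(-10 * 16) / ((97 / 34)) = -5440 / 97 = -56.08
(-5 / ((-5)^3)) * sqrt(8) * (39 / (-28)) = -39 * sqrt(2) / 350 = -0.16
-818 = -818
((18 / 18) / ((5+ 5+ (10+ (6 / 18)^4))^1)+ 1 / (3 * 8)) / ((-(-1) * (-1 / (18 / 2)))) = -10695 / 12968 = -0.82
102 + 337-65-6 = 368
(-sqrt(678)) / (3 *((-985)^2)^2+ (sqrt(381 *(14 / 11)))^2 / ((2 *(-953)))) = -10483 *sqrt(678) / 29604093180602958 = -0.00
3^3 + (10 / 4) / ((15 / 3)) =27.50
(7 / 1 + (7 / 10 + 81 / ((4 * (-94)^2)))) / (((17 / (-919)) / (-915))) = 228913955373 / 600848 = 380984.80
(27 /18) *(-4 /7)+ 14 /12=0.31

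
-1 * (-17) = 17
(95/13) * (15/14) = 1425/182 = 7.83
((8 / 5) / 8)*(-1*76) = -76 / 5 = -15.20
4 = 4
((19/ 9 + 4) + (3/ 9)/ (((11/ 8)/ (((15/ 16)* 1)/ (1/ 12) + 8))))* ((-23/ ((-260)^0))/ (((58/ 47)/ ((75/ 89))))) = -2621425/ 15486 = -169.28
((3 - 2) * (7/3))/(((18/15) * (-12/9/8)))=-35/3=-11.67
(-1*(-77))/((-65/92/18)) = -127512/65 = -1961.72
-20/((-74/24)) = 240/37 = 6.49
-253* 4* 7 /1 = -7084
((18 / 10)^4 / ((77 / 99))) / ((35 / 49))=59049 / 3125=18.90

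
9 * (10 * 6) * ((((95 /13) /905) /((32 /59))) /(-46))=-0.17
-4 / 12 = -1 / 3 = -0.33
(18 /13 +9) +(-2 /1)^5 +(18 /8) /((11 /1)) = -12247 /572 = -21.41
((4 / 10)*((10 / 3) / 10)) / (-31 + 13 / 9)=-3 / 665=-0.00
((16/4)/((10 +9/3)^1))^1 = 0.31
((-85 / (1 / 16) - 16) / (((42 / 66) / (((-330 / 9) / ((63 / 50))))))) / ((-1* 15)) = -16649600 / 3969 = -4194.91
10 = 10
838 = 838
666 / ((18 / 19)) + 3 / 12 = 2813 / 4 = 703.25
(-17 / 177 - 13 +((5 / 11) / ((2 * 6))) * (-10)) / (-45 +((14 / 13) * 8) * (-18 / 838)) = 285809537 / 958402962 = 0.30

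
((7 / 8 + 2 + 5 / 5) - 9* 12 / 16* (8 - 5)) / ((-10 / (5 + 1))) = 393 / 40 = 9.82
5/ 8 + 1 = 13/ 8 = 1.62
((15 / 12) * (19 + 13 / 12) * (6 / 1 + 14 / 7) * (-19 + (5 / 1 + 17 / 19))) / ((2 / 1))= -100015 / 76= -1315.99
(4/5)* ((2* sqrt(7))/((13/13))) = 8* sqrt(7)/5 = 4.23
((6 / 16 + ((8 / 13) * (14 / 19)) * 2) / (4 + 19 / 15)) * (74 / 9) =468605 / 234156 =2.00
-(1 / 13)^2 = -1 / 169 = -0.01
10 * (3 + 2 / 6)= 100 / 3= 33.33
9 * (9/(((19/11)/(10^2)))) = 89100/19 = 4689.47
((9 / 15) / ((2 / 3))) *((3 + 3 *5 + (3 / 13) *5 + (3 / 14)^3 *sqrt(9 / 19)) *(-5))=-2241 / 26 - 729 *sqrt(19) / 104272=-86.22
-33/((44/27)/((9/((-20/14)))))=127.58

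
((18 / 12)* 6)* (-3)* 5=-135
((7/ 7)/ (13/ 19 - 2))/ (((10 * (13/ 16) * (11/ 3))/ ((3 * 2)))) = -2736/ 17875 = -0.15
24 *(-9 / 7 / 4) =-54 / 7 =-7.71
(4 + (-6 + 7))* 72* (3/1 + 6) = 3240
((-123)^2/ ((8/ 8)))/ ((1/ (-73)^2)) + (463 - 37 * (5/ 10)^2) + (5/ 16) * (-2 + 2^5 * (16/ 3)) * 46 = 241875958/ 3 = 80625319.33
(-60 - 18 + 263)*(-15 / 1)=-2775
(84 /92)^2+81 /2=43731 /1058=41.33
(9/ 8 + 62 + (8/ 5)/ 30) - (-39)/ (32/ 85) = 400253/ 2400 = 166.77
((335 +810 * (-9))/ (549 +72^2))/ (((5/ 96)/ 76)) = -260224/ 147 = -1770.23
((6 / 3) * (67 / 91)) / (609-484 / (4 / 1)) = 67 / 22204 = 0.00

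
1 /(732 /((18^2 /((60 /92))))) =207 /305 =0.68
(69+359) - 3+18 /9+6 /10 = 2138 /5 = 427.60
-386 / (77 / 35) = -1930 / 11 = -175.45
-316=-316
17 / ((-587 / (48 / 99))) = -272 / 19371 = -0.01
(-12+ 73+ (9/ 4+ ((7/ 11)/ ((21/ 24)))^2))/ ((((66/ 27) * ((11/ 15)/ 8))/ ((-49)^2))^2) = 12972820506830100/ 1771561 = 7322818975.37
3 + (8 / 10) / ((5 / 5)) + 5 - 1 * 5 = 19 / 5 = 3.80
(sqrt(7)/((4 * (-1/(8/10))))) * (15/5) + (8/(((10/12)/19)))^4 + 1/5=691798081661/625 - 3 * sqrt(7)/5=1106876929.07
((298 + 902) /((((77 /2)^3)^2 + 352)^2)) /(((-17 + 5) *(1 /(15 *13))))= -0.00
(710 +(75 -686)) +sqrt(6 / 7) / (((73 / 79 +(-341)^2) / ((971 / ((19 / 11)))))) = 843799 * sqrt(42) / 1221774176 +99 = 99.00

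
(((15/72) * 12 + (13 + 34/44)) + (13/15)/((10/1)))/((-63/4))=-53986/51975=-1.04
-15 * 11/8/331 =-0.06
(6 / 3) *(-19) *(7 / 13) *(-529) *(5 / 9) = 703570 / 117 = 6013.42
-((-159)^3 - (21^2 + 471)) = 4020591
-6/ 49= -0.12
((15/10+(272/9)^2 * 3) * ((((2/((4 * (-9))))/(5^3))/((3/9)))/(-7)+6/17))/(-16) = -4666060333/77112000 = -60.51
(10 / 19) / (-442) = -5 / 4199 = -0.00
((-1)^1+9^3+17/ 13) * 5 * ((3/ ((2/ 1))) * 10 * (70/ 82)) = 24887625/ 533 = 46693.48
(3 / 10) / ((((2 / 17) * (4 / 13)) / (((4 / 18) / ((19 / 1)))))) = 221 / 2280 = 0.10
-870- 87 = -957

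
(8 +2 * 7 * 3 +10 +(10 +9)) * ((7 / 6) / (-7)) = -79 / 6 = -13.17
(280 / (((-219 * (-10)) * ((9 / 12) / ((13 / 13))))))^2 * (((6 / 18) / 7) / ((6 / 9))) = 896 / 431649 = 0.00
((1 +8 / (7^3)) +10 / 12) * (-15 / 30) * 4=-3821 / 1029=-3.71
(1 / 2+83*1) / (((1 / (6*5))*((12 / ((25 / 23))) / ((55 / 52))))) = 239.99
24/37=0.65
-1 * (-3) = 3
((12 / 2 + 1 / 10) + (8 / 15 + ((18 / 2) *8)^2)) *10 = 155719 / 3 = 51906.33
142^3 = 2863288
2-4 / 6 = 4 / 3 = 1.33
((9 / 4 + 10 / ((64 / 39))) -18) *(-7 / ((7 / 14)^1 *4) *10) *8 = 10815 / 4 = 2703.75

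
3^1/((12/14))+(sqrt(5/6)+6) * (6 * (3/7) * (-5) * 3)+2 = -3163/14 - 45 * sqrt(30)/7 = -261.14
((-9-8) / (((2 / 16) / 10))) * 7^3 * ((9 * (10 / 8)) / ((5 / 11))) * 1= -11545380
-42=-42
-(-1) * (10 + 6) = 16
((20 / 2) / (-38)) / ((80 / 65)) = -0.21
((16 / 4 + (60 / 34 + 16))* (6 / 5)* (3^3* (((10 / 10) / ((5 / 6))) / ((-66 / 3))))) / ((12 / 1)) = -2997 / 935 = -3.21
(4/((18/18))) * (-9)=-36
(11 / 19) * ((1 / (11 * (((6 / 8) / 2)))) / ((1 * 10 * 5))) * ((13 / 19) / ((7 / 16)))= 832 / 189525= 0.00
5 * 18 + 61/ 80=7261/ 80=90.76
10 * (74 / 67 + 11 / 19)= 21430 / 1273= 16.83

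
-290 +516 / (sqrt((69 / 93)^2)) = 9326 / 23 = 405.48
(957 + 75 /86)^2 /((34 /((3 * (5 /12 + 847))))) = 69006530241801 /1005856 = 68604780.65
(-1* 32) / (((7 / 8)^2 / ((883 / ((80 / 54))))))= -6103296 / 245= -24911.41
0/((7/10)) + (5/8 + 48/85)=809/680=1.19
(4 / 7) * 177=708 / 7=101.14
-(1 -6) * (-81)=-405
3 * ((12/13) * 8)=288/13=22.15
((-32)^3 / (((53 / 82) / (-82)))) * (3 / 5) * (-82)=-54201679872 / 265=-204534641.03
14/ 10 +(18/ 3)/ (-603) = 1397/ 1005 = 1.39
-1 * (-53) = 53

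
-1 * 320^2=-102400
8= 8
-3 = -3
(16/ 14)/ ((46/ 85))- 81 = -12701/ 161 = -78.89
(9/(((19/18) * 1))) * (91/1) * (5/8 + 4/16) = 51597/76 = 678.91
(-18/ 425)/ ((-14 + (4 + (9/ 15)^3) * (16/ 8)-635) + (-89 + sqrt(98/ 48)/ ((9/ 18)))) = 0.00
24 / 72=1 / 3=0.33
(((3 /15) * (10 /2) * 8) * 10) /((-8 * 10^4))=-1 /1000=-0.00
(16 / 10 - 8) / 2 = -16 / 5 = -3.20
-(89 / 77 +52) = -4093 / 77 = -53.16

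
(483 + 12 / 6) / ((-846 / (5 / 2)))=-2425 / 1692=-1.43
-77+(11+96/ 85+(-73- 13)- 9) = -13589/ 85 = -159.87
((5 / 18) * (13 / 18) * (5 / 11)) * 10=1625 / 1782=0.91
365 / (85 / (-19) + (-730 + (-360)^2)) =1387 / 489689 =0.00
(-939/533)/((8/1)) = -939/4264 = -0.22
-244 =-244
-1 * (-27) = 27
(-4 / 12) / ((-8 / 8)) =1 / 3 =0.33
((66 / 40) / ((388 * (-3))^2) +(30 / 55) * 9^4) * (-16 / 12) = -355578906361 / 74519280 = -4771.64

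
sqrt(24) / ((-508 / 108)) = -54 * sqrt(6) / 127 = -1.04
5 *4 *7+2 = 142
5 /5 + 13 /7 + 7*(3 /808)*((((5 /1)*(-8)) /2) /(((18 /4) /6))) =1530 /707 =2.16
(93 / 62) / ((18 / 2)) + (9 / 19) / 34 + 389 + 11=387775 / 969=400.18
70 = 70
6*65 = 390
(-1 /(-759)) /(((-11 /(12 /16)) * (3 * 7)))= -1 /233772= -0.00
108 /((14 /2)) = 108 /7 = 15.43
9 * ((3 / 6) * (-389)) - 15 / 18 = -5254 / 3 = -1751.33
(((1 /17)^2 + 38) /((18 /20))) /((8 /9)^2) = 494235 /9248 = 53.44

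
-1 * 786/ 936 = -131/ 156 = -0.84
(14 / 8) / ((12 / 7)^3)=2401 / 6912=0.35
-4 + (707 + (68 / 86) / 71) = 2146293 / 3053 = 703.01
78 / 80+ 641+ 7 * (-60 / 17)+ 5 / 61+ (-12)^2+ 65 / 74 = 1169839291 / 1534760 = 762.23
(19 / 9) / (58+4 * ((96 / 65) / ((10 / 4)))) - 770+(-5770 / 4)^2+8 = 734513558087 / 353124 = 2080044.28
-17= -17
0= 0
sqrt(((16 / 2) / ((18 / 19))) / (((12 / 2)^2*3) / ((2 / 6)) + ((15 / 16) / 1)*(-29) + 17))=8*sqrt(95399) / 15063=0.16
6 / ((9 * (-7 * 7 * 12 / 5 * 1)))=-5 / 882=-0.01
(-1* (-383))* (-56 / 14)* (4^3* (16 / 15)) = -1568768 / 15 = -104584.53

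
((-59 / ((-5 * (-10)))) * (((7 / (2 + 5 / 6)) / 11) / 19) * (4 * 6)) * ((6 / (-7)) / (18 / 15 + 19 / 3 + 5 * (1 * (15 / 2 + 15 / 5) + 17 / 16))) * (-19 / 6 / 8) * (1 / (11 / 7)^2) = -1248912 / 1774296205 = -0.00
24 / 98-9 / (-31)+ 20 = 31193 / 1519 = 20.54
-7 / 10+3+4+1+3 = 103 / 10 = 10.30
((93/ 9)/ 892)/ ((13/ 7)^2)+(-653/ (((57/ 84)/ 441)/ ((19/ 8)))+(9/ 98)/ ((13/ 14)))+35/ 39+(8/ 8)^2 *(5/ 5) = -1063576058047/ 1055236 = -1007903.50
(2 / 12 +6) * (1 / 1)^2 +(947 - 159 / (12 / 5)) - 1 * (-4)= 10691 / 12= 890.92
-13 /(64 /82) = -533 /32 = -16.66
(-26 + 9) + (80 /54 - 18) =-905 /27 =-33.52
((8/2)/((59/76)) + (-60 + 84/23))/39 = -1.31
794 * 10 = 7940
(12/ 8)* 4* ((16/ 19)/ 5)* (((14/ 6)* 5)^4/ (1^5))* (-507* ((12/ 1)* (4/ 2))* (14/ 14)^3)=-227800140.35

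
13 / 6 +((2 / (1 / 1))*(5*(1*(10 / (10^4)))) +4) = 1853 / 300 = 6.18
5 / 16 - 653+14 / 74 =-386279 / 592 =-652.50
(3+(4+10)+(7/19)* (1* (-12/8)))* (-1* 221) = -138125/38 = -3634.87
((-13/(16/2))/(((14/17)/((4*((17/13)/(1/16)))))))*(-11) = 12716/7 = 1816.57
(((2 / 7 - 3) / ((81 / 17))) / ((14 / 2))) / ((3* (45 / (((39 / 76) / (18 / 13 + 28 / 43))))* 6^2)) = -123539 / 29268358560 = -0.00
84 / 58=42 / 29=1.45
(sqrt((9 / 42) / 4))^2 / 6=1 / 112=0.01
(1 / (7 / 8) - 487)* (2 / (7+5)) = -80.98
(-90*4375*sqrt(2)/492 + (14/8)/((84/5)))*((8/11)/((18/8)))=10/297 - 350000*sqrt(2)/1353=-365.80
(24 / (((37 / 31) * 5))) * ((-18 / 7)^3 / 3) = -1446336 / 63455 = -22.79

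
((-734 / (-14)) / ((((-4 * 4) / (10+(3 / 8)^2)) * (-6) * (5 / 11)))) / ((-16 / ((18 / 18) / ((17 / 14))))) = -2620013 / 4177920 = -0.63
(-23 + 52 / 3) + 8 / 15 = -77 / 15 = -5.13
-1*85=-85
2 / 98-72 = -3527 / 49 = -71.98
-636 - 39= -675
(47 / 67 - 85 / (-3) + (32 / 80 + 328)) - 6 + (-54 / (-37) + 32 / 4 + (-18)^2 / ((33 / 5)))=167698294 / 409035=409.99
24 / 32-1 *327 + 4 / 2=-1297 / 4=-324.25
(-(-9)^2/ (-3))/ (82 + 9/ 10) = 270/ 829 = 0.33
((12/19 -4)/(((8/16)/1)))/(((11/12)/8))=-12288/209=-58.79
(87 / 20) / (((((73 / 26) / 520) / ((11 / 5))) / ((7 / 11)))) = 1127.90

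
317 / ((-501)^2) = 317 / 251001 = 0.00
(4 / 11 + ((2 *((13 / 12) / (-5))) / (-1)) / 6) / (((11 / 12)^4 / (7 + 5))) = 5965056 / 805255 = 7.41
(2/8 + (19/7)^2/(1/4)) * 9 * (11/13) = 576675/2548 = 226.32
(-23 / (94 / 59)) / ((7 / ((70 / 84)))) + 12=40591 / 3948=10.28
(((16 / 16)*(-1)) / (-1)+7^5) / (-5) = -16808 / 5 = -3361.60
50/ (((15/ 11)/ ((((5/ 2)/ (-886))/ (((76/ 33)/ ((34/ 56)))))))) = -51425/ 1885408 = -0.03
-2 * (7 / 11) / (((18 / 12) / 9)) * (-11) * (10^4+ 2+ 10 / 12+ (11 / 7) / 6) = 840260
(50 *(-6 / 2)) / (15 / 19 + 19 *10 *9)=-190 / 2167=-0.09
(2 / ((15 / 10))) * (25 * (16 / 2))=800 / 3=266.67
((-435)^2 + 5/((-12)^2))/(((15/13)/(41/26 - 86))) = -11962049795/864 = -13844965.04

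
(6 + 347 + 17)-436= -66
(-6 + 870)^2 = 746496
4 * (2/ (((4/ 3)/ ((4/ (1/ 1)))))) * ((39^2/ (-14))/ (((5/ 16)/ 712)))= -207926784/ 35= -5940765.26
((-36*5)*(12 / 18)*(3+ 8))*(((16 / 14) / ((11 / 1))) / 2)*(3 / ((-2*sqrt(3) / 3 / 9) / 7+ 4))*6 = -14696640 / 47627- 38880*sqrt(3) / 47627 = -309.99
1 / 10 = 0.10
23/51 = 0.45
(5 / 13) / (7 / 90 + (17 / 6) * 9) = 225 / 14963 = 0.02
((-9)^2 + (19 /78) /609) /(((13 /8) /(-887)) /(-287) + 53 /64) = 4477715677664 /45779241573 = 97.81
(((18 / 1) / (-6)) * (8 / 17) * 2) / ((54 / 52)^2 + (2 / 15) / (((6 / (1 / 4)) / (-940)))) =292032 / 428587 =0.68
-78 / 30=-13 / 5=-2.60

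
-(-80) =80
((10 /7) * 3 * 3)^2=8100 /49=165.31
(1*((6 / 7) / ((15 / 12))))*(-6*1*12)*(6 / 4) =-2592 / 35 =-74.06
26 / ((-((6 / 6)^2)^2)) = -26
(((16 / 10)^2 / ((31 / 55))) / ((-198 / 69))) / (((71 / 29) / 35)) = -149408 / 6603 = -22.63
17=17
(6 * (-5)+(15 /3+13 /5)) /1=-112 /5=-22.40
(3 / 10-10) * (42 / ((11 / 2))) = -74.07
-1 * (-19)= 19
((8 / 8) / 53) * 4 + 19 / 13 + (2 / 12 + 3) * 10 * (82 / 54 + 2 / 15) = 3005072 / 55809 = 53.85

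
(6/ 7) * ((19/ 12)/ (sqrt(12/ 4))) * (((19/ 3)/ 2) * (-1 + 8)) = 361 * sqrt(3)/ 36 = 17.37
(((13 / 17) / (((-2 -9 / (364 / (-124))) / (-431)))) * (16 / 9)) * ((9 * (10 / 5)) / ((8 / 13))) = -26513396 / 1649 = -16078.47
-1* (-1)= 1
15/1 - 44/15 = 181/15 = 12.07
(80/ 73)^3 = 512000/ 389017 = 1.32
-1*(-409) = 409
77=77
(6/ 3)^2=4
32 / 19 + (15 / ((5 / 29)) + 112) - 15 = 3528 / 19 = 185.68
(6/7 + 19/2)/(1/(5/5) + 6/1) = 145/98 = 1.48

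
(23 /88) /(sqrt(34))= 23* sqrt(34) /2992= 0.04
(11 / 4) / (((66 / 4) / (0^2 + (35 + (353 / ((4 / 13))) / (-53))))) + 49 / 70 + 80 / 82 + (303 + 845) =300369767 / 260760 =1151.90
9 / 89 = 0.10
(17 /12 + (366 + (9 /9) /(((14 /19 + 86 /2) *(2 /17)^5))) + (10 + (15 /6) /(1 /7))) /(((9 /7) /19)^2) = 73662709547 /239328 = 307789.77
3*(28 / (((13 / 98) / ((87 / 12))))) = 59682 / 13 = 4590.92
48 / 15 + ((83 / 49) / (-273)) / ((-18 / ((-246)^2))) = 1609262 / 66885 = 24.06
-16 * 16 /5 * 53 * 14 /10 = -94976 /25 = -3799.04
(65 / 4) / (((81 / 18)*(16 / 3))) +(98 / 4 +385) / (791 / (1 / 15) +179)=205543 / 289056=0.71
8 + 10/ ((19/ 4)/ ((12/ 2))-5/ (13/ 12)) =6424/ 1193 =5.38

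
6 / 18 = 1 / 3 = 0.33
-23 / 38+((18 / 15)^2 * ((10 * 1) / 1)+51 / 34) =1453 / 95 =15.29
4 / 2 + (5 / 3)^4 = 9.72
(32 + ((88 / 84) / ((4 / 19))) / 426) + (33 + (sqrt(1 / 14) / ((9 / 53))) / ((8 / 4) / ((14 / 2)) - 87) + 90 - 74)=1449461 / 17892 - 53 *sqrt(14) / 10926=80.99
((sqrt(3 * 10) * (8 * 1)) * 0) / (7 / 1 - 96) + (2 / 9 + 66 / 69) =244 / 207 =1.18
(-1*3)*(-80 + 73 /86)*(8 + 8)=163368 /43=3799.26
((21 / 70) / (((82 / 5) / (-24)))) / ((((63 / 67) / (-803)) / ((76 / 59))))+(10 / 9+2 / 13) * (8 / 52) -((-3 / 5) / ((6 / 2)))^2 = 311058568907 / 643877325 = 483.10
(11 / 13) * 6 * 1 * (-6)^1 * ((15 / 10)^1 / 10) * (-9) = 2673 / 65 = 41.12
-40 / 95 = -8 / 19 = -0.42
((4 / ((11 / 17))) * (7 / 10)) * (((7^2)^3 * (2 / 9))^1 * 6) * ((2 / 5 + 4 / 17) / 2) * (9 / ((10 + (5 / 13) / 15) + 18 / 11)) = 20812578696 / 125075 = 166400.79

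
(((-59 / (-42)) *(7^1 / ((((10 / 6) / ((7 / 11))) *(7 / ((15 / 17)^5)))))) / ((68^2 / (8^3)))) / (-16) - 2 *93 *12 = -10074644060121 / 4513725403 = -2232.00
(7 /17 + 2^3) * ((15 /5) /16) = 429 /272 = 1.58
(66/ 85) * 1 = 66/ 85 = 0.78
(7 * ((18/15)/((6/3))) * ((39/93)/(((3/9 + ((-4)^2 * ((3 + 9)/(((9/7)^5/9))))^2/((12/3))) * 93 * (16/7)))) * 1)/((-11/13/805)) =-6376850372529/48923644981435664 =-0.00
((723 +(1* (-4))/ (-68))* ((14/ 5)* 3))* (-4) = -2065056/ 85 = -24294.78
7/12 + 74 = 895/12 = 74.58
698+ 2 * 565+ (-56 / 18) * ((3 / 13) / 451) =32152664 / 17589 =1828.00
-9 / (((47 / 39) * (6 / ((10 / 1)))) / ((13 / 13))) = -585 / 47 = -12.45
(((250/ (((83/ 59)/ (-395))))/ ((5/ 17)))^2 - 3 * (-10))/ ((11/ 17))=6670908558075890/ 75779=88031097772.15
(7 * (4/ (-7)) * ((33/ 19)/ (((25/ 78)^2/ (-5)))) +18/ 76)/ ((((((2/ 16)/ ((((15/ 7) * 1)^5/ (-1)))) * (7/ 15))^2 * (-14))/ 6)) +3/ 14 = -320319618238921629543/ 3681782395466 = -87001235.77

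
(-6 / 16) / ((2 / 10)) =-15 / 8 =-1.88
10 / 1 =10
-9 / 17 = -0.53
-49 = -49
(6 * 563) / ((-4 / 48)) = -40536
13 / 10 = 1.30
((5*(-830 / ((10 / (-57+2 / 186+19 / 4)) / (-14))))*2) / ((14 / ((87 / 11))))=-233876155 / 682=-342926.91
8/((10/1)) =4/5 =0.80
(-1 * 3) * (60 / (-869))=180 / 869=0.21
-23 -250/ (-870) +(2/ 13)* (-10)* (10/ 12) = -9046/ 377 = -23.99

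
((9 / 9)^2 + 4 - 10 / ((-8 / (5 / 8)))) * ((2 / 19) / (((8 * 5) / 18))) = 333 / 1216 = 0.27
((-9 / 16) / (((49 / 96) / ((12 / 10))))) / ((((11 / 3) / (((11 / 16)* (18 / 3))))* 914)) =-729 / 447860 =-0.00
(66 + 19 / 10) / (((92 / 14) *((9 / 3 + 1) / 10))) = 4753 / 184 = 25.83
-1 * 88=-88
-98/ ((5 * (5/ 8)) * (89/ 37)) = -29008/ 2225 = -13.04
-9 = -9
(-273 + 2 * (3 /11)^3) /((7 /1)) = -363309 /9317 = -38.99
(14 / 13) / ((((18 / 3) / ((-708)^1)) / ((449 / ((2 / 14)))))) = -5192236 / 13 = -399402.77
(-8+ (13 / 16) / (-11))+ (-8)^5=-32776.07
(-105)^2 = 11025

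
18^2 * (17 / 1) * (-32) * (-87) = 15334272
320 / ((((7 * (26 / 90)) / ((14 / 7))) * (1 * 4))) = 7200 / 91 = 79.12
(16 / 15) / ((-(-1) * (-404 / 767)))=-3068 / 1515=-2.03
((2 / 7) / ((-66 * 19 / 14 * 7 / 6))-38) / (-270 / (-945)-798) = 27799 / 583528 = 0.05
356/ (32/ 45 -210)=-8010/ 4709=-1.70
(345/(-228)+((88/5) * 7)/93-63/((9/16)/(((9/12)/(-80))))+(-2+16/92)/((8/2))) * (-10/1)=-164617/40641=-4.05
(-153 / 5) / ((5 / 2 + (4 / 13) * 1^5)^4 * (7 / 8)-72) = 559338624 / 322152445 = 1.74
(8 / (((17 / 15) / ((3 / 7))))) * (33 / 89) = 11880 / 10591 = 1.12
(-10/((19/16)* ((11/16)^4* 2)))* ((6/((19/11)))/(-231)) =10485760/36997807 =0.28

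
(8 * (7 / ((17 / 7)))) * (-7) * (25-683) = 1805552 / 17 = 106208.94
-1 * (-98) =98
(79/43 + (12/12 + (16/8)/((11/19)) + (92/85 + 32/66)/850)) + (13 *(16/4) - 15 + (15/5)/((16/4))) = 9030941681/205045500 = 44.04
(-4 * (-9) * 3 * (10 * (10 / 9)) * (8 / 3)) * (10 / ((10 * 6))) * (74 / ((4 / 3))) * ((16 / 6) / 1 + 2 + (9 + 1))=1302400 / 3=434133.33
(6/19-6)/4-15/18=-257/114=-2.25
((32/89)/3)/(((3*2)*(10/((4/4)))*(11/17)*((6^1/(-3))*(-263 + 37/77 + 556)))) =-238/45252495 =-0.00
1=1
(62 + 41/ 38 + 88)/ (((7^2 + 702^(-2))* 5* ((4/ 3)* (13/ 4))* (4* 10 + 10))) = 0.00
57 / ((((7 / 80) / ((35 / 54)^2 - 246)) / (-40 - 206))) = 22314018760 / 567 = 39354530.44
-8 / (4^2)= -1 / 2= -0.50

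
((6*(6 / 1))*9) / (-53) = -6.11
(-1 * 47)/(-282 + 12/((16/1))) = 188/1125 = 0.17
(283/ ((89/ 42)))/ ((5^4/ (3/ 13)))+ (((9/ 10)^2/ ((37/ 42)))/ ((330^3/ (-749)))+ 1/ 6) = 1845757575163/ 8546816850000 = 0.22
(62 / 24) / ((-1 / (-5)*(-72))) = -155 / 864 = -0.18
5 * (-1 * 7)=-35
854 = 854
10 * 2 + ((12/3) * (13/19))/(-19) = 7168/361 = 19.86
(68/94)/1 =34/47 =0.72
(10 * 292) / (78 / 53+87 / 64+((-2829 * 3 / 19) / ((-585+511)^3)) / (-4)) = 9532294868480 / 9241094799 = 1031.51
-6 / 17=-0.35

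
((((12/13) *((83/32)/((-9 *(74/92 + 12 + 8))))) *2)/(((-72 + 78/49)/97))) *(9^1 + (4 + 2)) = 394499/746460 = 0.53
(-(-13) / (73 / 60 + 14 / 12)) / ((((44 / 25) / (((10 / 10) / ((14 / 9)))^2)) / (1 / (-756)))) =-1125 / 664048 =-0.00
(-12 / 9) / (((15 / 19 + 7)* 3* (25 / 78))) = -494 / 2775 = -0.18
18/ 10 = 9/ 5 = 1.80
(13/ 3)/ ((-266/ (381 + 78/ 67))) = -110955/ 17822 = -6.23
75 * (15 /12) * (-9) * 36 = -30375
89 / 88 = 1.01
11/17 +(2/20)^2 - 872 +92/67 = -99089561/113900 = -869.97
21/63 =0.33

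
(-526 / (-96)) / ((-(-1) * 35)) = 0.16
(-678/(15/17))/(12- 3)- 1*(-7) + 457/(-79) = -299198/3555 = -84.16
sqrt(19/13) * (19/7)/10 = 19 * sqrt(247)/910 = 0.33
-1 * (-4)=4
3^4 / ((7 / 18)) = 1458 / 7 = 208.29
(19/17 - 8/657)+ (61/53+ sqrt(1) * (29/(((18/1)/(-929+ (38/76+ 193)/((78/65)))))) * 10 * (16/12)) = -29284380935/1775871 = -16490.15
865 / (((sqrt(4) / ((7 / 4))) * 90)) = 1211 / 144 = 8.41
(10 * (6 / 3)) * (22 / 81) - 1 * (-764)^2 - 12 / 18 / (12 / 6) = -47278963 / 81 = -583690.90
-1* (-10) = 10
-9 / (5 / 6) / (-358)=27 / 895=0.03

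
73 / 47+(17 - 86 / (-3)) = 6658 / 141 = 47.22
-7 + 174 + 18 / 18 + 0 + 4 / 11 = 1852 / 11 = 168.36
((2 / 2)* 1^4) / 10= 1 / 10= 0.10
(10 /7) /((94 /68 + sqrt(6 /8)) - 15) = -0.11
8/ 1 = 8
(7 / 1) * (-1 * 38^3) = -384104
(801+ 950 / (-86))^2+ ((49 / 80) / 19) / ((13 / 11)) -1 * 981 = 623045.54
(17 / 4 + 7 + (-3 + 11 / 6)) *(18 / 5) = 363 / 10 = 36.30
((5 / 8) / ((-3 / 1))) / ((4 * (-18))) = 5 / 1728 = 0.00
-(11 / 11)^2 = -1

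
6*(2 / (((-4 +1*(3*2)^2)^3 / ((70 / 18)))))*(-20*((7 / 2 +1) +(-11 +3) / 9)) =-0.10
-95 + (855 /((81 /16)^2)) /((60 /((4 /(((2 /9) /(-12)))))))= -17423 /81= -215.10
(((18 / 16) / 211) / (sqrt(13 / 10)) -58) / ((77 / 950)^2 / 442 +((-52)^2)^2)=-797810000 / 100573799327101 +34520625 * sqrt(130) / 615411078082531019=-0.00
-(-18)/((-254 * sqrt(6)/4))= -6 * sqrt(6)/127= -0.12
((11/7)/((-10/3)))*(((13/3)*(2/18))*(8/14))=-286/2205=-0.13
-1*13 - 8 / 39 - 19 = -1256 / 39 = -32.21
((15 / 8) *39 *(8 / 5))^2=13689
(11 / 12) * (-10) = -55 / 6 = -9.17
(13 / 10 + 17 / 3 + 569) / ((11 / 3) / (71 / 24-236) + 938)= 96641447 / 157384380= 0.61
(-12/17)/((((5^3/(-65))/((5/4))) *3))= 13/85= 0.15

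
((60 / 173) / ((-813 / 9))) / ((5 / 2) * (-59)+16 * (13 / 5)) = 600 / 16549699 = 0.00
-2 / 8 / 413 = -1 / 1652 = -0.00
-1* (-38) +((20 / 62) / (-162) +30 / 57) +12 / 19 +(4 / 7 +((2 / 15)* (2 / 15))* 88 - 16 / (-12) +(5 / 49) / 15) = 2491559248 / 58443525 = 42.63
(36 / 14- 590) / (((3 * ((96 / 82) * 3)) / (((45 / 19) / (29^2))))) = -52685 / 335559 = -0.16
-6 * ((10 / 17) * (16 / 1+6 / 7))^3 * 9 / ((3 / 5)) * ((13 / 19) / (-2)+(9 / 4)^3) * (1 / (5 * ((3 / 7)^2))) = -689816716250 / 653429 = -1055687.33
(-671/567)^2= 450241/321489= 1.40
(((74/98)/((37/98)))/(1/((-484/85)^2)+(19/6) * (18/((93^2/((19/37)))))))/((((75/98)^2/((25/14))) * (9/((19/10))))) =37.61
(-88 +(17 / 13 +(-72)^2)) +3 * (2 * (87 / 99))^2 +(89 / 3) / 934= 7502534605 / 1469182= 5106.61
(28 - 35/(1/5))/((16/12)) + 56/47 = -109.06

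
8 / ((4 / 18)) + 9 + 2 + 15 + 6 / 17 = 62.35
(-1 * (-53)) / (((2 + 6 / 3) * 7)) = 53 / 28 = 1.89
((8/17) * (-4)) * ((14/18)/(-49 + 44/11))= 224/6885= 0.03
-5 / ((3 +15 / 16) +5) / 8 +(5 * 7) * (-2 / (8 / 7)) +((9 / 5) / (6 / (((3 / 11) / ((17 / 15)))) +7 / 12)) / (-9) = -61.33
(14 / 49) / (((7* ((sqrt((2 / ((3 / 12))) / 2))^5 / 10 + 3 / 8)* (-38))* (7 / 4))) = -160 / 931931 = -0.00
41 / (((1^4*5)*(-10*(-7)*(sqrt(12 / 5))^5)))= 41*sqrt(15) / 12096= 0.01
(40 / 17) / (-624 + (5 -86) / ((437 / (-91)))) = -17480 / 4510389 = -0.00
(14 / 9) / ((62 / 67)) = 469 / 279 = 1.68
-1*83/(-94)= 83/94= 0.88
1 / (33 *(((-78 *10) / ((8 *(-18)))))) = 4 / 715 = 0.01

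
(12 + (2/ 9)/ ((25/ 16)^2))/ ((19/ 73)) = 46.45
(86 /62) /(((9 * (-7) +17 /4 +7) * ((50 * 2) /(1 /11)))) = -0.00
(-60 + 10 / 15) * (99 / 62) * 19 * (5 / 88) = -25365 / 248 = -102.28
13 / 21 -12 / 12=-8 / 21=-0.38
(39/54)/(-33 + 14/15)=-5/222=-0.02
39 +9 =48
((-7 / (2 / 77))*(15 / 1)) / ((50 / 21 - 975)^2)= -713097 / 166872250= -0.00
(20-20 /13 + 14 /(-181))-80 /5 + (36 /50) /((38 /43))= 3575361 /1117675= 3.20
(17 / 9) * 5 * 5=425 / 9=47.22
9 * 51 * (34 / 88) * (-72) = -140454 / 11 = -12768.55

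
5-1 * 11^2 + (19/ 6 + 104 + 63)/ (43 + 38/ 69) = -673677/ 6010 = -112.09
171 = 171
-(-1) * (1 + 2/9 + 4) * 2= 94/9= 10.44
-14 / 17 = -0.82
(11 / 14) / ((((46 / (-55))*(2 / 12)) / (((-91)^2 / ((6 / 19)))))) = -13598585 / 92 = -147810.71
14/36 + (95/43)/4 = 1457/1548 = 0.94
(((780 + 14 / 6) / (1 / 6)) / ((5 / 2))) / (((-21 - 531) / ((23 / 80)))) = -2347 / 2400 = -0.98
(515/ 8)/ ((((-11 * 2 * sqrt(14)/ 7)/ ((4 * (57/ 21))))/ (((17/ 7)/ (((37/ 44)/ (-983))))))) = 163517135 * sqrt(14)/ 3626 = 168732.79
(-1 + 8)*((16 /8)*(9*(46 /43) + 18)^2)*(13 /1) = 138920.83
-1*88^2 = -7744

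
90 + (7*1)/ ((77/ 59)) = 1049/ 11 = 95.36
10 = 10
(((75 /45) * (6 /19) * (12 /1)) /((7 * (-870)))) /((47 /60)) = -0.00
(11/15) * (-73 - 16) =-979/15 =-65.27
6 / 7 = 0.86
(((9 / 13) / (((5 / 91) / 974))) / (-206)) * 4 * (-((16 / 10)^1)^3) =62834688 / 64375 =976.07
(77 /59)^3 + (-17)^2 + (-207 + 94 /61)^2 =32482687051875 /764215259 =42504.63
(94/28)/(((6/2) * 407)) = 47/17094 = 0.00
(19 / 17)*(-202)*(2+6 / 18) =-26866 / 51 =-526.78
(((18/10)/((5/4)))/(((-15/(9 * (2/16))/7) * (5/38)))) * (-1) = 3591/625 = 5.75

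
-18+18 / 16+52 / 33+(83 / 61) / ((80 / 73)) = -2263843 / 161040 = -14.06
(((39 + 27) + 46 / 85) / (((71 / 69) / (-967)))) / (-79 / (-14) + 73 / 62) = -10236575937 / 1116475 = -9168.66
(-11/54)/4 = -11/216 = -0.05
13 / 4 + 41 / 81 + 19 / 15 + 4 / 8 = 8947 / 1620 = 5.52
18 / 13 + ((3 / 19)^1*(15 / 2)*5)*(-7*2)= -20133 / 247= -81.51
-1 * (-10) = 10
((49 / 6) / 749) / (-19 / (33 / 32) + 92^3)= 77 / 5498964544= 0.00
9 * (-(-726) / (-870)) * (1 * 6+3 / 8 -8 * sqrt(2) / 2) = -55539 / 1160+4356 * sqrt(2) / 145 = -5.39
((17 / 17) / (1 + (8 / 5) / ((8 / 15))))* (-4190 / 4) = -2095 / 8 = -261.88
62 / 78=31 / 39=0.79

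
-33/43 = -0.77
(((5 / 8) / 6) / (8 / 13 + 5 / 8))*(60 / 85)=130 / 2193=0.06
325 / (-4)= -325 / 4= -81.25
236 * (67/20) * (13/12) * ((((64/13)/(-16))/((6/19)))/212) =-75107/19080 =-3.94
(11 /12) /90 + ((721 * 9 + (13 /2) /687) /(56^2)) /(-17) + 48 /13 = 3.58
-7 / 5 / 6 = -7 / 30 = -0.23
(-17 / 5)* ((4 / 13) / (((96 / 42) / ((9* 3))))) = -3213 / 260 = -12.36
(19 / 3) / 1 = 19 / 3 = 6.33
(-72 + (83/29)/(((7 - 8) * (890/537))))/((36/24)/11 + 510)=-6977267/48277605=-0.14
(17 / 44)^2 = 0.15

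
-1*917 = -917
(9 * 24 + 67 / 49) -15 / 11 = 216.00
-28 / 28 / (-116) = 1 / 116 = 0.01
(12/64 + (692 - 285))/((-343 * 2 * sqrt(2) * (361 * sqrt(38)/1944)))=-1583145 * sqrt(19)/18821096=-0.37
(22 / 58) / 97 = 11 / 2813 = 0.00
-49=-49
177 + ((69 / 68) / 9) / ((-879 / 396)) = 881384 / 4981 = 176.95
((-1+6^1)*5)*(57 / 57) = 25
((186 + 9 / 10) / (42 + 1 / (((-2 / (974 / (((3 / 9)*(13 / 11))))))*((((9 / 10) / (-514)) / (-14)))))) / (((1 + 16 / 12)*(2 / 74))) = -1155843 / 3854880820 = -0.00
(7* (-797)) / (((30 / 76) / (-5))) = 212002 / 3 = 70667.33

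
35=35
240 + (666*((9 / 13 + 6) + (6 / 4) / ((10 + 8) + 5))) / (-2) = -2010.26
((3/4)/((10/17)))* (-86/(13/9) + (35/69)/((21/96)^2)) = -2611897/41860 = -62.40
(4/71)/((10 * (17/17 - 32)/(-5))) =0.00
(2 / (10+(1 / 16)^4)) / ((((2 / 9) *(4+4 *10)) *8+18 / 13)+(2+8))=3833856 / 1717701181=0.00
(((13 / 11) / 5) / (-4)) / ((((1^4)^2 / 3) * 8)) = -39 / 1760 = -0.02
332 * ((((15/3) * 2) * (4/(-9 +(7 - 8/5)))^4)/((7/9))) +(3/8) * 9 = 265737781/40824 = 6509.35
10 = 10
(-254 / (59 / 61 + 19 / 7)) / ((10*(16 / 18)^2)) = -8.73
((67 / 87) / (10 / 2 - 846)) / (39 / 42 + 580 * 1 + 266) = -938 / 867541119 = -0.00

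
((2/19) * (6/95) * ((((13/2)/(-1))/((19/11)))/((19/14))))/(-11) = 1092/651605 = 0.00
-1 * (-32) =32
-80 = -80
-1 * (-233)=233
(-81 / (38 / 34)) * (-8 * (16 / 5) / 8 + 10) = -46818 / 95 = -492.82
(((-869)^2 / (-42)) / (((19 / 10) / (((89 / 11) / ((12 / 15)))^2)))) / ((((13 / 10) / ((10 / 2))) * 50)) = -6179370125 / 82992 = -74457.42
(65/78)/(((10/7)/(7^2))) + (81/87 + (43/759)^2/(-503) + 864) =30033853870399/33613174188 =893.51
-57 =-57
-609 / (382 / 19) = -30.29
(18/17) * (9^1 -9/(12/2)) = 135/17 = 7.94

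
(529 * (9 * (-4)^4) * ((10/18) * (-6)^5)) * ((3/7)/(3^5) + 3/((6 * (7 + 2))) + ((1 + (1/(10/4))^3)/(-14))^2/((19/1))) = -6636934146048/21875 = -303402703.82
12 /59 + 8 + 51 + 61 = 7092 /59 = 120.20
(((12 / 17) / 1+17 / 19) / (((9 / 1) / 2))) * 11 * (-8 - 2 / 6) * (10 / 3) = -2843500 / 26163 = -108.68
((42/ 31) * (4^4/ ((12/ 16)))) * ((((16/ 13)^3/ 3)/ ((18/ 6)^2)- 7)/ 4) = -1473515008/ 1838889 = -801.31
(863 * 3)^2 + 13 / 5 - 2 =33514608 / 5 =6702921.60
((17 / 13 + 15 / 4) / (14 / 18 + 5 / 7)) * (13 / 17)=2.59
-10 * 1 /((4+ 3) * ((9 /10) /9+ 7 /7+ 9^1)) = -100 /707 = -0.14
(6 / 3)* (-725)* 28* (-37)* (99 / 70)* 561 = 1191866940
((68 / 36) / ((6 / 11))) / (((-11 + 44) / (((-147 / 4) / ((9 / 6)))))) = -833 / 324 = -2.57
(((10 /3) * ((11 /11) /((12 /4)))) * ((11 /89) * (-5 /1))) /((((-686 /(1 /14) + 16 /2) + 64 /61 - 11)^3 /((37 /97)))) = 0.00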